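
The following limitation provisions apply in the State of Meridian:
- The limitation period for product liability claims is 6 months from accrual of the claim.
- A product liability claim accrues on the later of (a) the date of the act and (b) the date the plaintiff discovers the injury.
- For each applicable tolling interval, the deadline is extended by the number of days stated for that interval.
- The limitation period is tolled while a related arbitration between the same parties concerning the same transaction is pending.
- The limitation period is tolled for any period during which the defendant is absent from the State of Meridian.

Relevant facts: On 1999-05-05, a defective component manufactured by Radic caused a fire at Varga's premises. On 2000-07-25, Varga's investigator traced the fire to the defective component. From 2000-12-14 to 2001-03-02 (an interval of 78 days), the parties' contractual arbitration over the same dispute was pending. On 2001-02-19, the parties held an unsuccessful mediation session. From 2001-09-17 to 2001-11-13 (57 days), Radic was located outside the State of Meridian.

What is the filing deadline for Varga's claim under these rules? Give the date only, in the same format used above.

Because discovery on 2000-07-25 post-dates the 1999-05-05 act, accrual under the later-of rule falls on 2000-07-25.
6 months from 2000-07-25 is 2001-01-25.
Because the pending related arbitration ran from 2000-12-14 to 2001-03-02, the deadline is extended by 78 days to 2001-04-13.
The defendant's absence from the jurisdiction from 2001-09-17 to 2001-11-13 began after the period had already run on 2001-04-13, so it has no tolling effect.
The other events in the timeline have no effect on the limitation period under the stated rules.

2001-04-13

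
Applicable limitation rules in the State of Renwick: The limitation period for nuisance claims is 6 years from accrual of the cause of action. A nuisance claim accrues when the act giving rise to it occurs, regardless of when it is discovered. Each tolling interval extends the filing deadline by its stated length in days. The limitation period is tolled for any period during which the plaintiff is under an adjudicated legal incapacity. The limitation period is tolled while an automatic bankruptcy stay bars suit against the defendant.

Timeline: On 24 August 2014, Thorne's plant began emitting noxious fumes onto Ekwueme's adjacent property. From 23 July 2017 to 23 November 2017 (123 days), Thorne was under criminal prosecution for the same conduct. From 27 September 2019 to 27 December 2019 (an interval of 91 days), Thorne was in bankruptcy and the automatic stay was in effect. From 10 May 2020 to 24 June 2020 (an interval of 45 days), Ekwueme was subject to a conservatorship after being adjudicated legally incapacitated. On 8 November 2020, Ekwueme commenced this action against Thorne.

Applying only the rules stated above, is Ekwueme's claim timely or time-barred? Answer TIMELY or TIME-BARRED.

TIMELY

The limitation period began to run on 24 August 2014.
6 years from 24 August 2014 is 24 August 2020.
Because the automatic bankruptcy stay ran from 27 September 2019 to 27 December 2019, the deadline is extended by 91 days to 23 November 2020.
The plaintiff's legal incapacity from 10 May 2020 to 24 June 2020 tolled the period for 45 days, extending the deadline to 7 January 2021.
No stated provision tolls the period for a criminal prosecution, so the interval from 23 July 2017 to 23 November 2017 has no effect on the deadline.
The 8 November 2020 filing precedes the 7 January 2021 deadline; the claim is timely.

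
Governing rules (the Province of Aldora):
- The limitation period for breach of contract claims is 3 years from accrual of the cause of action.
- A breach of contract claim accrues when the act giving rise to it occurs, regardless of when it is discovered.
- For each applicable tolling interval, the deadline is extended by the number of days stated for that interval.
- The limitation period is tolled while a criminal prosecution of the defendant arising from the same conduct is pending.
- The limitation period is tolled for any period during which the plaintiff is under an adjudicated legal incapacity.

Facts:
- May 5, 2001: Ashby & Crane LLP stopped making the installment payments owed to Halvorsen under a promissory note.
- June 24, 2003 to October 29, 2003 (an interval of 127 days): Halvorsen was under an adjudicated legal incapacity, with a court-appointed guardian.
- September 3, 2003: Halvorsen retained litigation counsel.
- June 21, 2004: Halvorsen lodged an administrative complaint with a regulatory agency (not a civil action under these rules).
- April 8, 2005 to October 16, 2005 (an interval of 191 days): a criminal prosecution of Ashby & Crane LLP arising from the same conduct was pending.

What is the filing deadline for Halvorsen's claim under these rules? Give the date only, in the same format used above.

September 9, 2004

The cause of action accrued on May 5, 2001, the date of the act.
3 years from May 5, 2001 is May 5, 2004.
Because the plaintiff's legal incapacity ran from June 24, 2003 to October 29, 2003, the deadline is extended by 127 days to September 9, 2004.
The pending criminal prosecution from April 8, 2005 to October 16, 2005 began after the period had already run on September 9, 2004, so it has no tolling effect.
Nothing else in the chronology tolls or restarts the period.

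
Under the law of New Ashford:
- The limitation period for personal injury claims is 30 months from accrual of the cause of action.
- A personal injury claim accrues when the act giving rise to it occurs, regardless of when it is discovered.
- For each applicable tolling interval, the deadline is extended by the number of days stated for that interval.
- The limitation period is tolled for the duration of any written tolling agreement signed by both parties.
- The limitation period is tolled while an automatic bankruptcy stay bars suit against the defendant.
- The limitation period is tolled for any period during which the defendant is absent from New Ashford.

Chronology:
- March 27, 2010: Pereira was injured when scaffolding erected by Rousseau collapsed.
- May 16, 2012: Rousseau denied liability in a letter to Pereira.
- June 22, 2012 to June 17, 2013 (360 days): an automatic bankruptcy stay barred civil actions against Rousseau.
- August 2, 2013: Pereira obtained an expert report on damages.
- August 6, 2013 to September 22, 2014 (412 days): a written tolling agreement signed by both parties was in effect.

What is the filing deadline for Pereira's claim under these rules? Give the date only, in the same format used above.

The cause of action accrued on March 27, 2010, the date of the act.
The untolled deadline — 30 months after March 27, 2010 — is September 27, 2012.
The automatic bankruptcy stay from June 22, 2012 to June 17, 2013 tolled the period for 360 days, extending the deadline to September 22, 2013.
The period was tolled for 412 days by the written tolling agreement (August 6, 2013 to September 22, 2014), pushing the deadline to November 8, 2014.
None of the other events listed affects the running of the period under the stated rules.

November 8, 2014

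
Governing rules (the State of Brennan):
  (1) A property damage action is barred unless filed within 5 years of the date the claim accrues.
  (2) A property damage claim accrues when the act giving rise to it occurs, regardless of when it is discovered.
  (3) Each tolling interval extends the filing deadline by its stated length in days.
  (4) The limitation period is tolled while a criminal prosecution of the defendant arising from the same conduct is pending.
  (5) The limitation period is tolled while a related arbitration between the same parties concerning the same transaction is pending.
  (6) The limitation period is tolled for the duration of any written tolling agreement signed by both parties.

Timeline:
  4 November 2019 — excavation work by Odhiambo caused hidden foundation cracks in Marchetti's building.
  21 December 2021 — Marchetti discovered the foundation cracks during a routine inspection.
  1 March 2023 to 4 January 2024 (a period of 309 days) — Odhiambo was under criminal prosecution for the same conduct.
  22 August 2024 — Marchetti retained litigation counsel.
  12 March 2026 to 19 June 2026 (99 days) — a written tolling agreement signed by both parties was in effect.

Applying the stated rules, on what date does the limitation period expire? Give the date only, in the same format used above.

9 September 2025

The claim accrued on 4 November 2019, when the wrongful act occurred; under the stated occurrence rule the 21 December 2021 discovery does not delay accrual.
Adding the 5 years base period to 4 November 2019 gives a deadline of 4 November 2024, before any tolling.
The period was tolled for 309 days by the pending criminal prosecution (1 March 2023 to 4 January 2024), pushing the deadline to 9 September 2025.
By the time the written tolling agreement began on 12 March 2026, the limitation period had already expired on 9 September 2025; that interval cannot revive it.
The other events in the timeline have no effect on the limitation period under the stated rules.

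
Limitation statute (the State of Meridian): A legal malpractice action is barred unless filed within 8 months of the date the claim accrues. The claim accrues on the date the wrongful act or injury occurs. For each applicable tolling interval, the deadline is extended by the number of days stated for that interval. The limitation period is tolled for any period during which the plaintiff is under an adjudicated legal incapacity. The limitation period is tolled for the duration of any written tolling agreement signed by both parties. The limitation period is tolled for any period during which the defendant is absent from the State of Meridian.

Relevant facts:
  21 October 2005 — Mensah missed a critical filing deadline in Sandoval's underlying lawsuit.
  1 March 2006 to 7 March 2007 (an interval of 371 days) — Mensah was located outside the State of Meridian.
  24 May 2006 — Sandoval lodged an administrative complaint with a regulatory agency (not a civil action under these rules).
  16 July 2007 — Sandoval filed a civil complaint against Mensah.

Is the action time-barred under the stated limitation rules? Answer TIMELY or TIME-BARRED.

The limitation period began to run on 21 October 2005.
The untolled deadline — 8 months after 21 October 2005 — is 21 June 2006.
The defendant's absence from the jurisdiction from 1 March 2006 to 7 March 2007 tolled the period for 371 days, extending the deadline to 27 June 2007.
None of the other events listed affects the running of the period under the stated rules.
Sandoval filed on 16 July 2007, after the 27 June 2007 deadline, so the action is time-barred.

TIME-BARRED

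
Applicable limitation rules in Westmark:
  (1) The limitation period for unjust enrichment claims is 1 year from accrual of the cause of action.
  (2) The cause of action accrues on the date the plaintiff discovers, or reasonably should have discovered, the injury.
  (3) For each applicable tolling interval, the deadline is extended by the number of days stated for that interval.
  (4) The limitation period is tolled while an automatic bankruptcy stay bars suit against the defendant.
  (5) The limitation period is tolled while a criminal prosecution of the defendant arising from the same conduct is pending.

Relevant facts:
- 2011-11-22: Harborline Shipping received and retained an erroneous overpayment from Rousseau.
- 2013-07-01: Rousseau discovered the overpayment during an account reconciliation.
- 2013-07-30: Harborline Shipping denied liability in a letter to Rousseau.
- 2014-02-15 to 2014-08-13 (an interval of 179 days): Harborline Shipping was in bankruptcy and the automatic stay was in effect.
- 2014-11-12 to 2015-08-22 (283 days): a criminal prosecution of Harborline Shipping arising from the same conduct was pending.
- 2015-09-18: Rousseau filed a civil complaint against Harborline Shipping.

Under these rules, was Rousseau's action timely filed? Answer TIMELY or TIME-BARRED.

TIMELY

Accrual is tied to discovery, so the period began on 2013-07-01 rather than on 2011-11-22 when the act occurred.
1 year from 2013-07-01 is 2014-07-01.
Because the automatic bankruptcy stay ran from 2014-02-15 to 2014-08-13, the deadline is extended by 179 days to 2014-12-27.
The pending criminal prosecution from 2014-11-12 to 2015-08-22 tolled the period for 283 days, extending the deadline to 2015-10-06.
None of the other events listed affects the running of the period under the stated rules.
The 2015-09-18 filing precedes the 2015-10-06 deadline; the claim is timely.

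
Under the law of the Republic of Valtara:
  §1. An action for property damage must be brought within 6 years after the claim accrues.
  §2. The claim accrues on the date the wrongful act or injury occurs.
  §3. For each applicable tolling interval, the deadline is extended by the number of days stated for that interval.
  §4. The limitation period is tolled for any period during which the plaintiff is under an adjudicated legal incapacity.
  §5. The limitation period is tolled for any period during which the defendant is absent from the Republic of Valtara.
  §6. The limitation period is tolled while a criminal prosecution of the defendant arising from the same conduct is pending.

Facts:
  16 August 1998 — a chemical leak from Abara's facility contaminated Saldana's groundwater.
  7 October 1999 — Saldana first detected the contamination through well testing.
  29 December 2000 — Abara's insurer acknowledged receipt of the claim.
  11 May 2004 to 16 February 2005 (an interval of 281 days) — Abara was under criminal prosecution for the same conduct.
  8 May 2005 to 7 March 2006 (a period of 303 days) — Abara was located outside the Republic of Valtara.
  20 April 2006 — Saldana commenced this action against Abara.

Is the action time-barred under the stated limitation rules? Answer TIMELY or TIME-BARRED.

Because the rule ties accrual to occurrence, the claim accrued on 16 August 1998, not on the 7 October 1999 discovery date.
Adding the 6 years base period to 16 August 1998 gives a deadline of 16 August 2004, before any tolling.
Because the pending criminal prosecution ran from 11 May 2004 to 16 February 2005, the deadline is extended by 281 days to 24 May 2005.
Because the defendant's absence from the jurisdiction ran from 8 May 2005 to 7 March 2006, the deadline is extended by 303 days to 23 March 2006.
None of the other events listed affects the running of the period under the stated rules.
Filing on 20 April 2006 missed the 23 March 2006 deadline — the action is time-barred.

TIME-BARRED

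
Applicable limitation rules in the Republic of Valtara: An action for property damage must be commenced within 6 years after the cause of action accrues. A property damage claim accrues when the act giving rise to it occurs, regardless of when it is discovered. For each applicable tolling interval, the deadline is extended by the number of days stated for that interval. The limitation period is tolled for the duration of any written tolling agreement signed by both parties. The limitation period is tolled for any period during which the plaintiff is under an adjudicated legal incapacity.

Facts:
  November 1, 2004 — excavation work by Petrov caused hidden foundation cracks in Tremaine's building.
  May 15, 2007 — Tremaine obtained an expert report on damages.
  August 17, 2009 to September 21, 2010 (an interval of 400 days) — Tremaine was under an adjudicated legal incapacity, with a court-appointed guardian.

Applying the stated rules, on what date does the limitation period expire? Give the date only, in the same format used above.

The cause of action accrued on November 1, 2004, the date of the act.
Adding the 6 years base period to November 1, 2004 gives a deadline of November 1, 2010, before any tolling.
The plaintiff's legal incapacity from August 17, 2009 to September 21, 2010 tolled the period for 400 days, extending the deadline to December 6, 2011.
None of the other events listed affects the running of the period under the stated rules.

December 6, 2011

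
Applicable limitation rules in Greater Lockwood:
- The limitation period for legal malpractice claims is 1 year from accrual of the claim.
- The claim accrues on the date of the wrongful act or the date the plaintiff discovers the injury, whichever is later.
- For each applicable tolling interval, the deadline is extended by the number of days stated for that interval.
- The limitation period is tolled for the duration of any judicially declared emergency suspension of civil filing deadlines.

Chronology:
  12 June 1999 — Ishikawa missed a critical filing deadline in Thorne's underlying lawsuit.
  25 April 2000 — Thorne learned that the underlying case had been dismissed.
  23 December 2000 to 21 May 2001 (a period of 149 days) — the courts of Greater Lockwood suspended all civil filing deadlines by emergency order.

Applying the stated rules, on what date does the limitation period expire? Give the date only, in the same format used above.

Because discovery on 25 April 2000 post-dates the 12 June 1999 act, accrual under the later-of rule falls on 25 April 2000.
The untolled deadline — 1 year after 25 April 2000 — is 25 April 2001.
The emergency suspension of filing deadlines from 23 December 2000 to 21 May 2001 tolled the period for 149 days, extending the deadline to 21 September 2001.

21 September 2001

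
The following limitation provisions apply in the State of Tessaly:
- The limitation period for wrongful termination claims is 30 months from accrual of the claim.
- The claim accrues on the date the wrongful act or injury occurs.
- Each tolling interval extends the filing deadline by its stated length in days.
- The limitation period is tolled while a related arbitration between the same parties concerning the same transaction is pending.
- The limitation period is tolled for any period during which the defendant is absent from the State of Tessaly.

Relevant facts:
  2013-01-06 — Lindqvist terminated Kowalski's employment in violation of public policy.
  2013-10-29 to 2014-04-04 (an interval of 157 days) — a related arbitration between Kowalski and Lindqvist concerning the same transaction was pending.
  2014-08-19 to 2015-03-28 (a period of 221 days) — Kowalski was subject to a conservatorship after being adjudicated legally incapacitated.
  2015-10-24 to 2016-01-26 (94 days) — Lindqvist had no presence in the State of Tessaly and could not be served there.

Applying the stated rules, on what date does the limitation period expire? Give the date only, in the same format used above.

The claim accrued on 2013-01-06, the date of the act.
30 months from 2013-01-06 is 2015-07-06.
The period was tolled for 157 days by the pending related arbitration (2013-10-29 to 2014-04-04), pushing the deadline to 2015-12-10.
Because the defendant's absence from the jurisdiction ran from 2015-10-24 to 2016-01-26, the deadline is extended by 94 days to 2016-03-13.
Although the plaintiff's incapacity ran from 2014-08-19 to 2015-03-28, the stated rules do not make that a tolling event, so it is disregarded.

2016-03-13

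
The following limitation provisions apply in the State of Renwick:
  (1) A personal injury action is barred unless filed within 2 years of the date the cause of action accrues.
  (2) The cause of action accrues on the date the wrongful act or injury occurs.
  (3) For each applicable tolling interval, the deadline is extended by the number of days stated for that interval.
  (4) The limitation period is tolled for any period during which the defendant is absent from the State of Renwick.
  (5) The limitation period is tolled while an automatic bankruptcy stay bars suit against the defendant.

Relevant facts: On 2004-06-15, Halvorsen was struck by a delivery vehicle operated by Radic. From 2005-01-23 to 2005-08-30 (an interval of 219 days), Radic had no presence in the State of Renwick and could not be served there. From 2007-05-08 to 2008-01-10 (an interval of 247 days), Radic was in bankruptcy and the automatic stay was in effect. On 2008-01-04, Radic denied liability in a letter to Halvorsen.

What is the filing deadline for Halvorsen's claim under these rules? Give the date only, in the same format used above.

2007-01-20

The limitation period began to run on 2004-06-15.
Adding the 2 years base period to 2004-06-15 gives a deadline of 2006-06-15, before any tolling.
Because the defendant's absence from the jurisdiction ran from 2005-01-23 to 2005-08-30, the deadline is extended by 219 days to 2007-01-20.
The automatic bankruptcy stay from 2007-05-08 to 2008-01-10 began after the period had already run on 2007-01-20, so it has no tolling effect.
The other events in the timeline have no effect on the limitation period under the stated rules.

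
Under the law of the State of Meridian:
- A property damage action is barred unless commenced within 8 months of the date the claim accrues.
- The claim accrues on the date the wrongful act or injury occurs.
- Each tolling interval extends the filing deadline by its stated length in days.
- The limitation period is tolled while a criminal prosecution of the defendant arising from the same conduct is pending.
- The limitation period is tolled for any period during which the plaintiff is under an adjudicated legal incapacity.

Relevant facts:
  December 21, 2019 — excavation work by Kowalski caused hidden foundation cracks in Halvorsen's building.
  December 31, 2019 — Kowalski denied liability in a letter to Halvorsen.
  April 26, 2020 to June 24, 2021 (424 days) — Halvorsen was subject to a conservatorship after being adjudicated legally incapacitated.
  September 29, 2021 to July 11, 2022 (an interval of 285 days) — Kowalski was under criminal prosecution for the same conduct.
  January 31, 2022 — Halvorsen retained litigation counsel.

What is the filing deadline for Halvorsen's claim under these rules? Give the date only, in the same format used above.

July 31, 2022

The claim accrued on December 21, 2019, the date of the act.
Adding the 8 months base period to December 21, 2019 gives a deadline of August 21, 2020, before any tolling.
Because the plaintiff's legal incapacity ran from April 26, 2020 to June 24, 2021, the deadline is extended by 424 days to October 19, 2021.
The period was tolled for 285 days by the pending criminal prosecution (September 29, 2021 to July 11, 2022), pushing the deadline to July 31, 2022.
The other events in the timeline have no effect on the limitation period under the stated rules.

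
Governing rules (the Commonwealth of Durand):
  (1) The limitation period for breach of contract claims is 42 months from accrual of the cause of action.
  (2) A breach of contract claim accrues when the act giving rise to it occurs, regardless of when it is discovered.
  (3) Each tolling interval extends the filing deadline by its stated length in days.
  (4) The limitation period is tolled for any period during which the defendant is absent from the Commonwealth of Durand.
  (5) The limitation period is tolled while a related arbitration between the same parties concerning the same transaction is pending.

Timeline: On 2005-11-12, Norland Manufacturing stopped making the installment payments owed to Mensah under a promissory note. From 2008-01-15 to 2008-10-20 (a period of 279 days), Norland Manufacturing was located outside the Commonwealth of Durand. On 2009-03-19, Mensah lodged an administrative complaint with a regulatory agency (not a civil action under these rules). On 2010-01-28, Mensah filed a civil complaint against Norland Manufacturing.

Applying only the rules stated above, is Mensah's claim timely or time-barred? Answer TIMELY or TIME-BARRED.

TIMELY

The limitation period began to run on 2005-11-12.
Adding the 42 months base period to 2005-11-12 gives a deadline of 2009-05-12, before any tolling.
The period was tolled for 279 days by the defendant's absence from the jurisdiction (2008-01-15 to 2008-10-20), pushing the deadline to 2010-02-15.
The other events in the timeline have no effect on the limitation period under the stated rules.
The 2010-01-28 filing precedes the 2010-02-15 deadline; the claim is timely.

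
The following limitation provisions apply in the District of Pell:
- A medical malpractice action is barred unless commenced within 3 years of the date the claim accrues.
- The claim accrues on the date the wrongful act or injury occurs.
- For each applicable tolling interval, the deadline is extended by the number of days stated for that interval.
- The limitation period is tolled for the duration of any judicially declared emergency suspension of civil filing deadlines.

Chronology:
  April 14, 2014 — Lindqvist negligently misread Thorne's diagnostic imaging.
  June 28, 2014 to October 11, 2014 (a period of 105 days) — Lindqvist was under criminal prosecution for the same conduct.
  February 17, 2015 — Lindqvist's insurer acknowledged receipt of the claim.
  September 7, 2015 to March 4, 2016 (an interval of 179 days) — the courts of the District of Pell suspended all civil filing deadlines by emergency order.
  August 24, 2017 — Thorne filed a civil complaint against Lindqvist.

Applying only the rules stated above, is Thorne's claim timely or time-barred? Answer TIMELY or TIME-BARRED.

The limitation period began to run on April 14, 2014.
The untolled deadline — 3 years after April 14, 2014 — is April 14, 2017.
Because the emergency suspension of filing deadlines ran from September 7, 2015 to March 4, 2016, the deadline is extended by 179 days to October 10, 2017.
The pending criminal prosecution from June 28, 2014 to October 11, 2014 does not toll the period, because no stated rule makes a criminal prosecution a tolling event.
Nothing else in the chronology tolls or restarts the period.
Thorne filed on August 24, 2017, before the October 10, 2017 deadline, so the action is timely.

TIMELY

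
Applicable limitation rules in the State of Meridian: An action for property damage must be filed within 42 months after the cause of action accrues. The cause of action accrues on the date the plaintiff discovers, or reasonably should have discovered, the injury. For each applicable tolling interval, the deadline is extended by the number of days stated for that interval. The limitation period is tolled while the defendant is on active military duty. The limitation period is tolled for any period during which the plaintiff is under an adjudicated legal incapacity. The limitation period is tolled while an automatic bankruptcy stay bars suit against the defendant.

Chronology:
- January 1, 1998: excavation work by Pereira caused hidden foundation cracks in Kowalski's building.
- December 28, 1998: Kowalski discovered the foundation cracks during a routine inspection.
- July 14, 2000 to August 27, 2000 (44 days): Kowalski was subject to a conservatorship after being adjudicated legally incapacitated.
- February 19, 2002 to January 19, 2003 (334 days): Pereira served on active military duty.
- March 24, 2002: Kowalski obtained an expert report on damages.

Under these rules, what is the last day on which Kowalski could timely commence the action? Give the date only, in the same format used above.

Accrual is tied to discovery, so the period began on December 28, 1998 rather than on January 1, 1998 when the act occurred.
42 months from December 28, 1998 is June 28, 2002.
The plaintiff's legal incapacity from July 14, 2000 to August 27, 2000 tolled the period for 44 days, extending the deadline to August 11, 2002.
The defendant's active military service from February 19, 2002 to January 19, 2003 tolled the period for 334 days, extending the deadline to July 11, 2003.
None of the other events listed affects the running of the period under the stated rules.

July 11, 2003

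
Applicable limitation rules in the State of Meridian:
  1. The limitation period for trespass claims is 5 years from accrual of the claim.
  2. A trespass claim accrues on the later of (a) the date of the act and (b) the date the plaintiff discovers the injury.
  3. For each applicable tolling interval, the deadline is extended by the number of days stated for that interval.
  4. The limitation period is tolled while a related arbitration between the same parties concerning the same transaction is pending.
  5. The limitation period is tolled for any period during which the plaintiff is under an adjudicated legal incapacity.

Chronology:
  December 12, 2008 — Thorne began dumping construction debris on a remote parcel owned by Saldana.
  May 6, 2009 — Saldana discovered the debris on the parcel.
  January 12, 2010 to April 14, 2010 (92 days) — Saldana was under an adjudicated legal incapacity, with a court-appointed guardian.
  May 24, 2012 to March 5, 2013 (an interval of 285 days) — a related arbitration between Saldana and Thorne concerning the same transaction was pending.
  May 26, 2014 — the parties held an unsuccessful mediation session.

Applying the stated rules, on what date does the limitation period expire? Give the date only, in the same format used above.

May 18, 2015

The claim accrued on May 6, 2009 — the later of the December 12, 2008 act and the May 6, 2009 discovery.
Adding the 5 years base period to May 6, 2009 gives a deadline of May 6, 2014, before any tolling.
The plaintiff's legal incapacity from January 12, 2010 to April 14, 2010 tolled the period for 92 days, extending the deadline to August 6, 2014.
The period was tolled for 285 days by the pending related arbitration (May 24, 2012 to March 5, 2013), pushing the deadline to May 18, 2015.
The other events in the timeline have no effect on the limitation period under the stated rules.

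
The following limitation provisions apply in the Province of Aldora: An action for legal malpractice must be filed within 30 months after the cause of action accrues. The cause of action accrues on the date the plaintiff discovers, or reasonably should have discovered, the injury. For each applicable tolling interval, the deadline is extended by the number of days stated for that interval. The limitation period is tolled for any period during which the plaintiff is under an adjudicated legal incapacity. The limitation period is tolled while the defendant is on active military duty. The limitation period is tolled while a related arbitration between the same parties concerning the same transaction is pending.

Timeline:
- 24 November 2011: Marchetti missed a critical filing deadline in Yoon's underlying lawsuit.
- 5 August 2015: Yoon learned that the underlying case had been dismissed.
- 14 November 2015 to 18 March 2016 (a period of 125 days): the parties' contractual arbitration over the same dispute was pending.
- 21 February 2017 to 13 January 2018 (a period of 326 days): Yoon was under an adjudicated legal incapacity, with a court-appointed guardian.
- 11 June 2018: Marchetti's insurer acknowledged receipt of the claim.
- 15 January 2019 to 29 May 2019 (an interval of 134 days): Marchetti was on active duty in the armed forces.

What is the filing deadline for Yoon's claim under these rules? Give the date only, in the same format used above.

Under the discovery rule, the claim accrued on 5 August 2015, when Yoon discovered the injury — not on the 24 November 2011 date of the underlying act.
30 months from 5 August 2015 is 5 February 2018.
The pending related arbitration from 14 November 2015 to 18 March 2016 tolled the period for 125 days, extending the deadline to 10 June 2018.
The period was tolled for 326 days by the plaintiff's legal incapacity (21 February 2017 to 13 January 2018), pushing the deadline to 2 May 2019.
The period was tolled for 134 days by the defendant's active military service (15 January 2019 to 29 May 2019), pushing the deadline to 13 September 2019.
None of the other events listed affects the running of the period under the stated rules.

13 September 2019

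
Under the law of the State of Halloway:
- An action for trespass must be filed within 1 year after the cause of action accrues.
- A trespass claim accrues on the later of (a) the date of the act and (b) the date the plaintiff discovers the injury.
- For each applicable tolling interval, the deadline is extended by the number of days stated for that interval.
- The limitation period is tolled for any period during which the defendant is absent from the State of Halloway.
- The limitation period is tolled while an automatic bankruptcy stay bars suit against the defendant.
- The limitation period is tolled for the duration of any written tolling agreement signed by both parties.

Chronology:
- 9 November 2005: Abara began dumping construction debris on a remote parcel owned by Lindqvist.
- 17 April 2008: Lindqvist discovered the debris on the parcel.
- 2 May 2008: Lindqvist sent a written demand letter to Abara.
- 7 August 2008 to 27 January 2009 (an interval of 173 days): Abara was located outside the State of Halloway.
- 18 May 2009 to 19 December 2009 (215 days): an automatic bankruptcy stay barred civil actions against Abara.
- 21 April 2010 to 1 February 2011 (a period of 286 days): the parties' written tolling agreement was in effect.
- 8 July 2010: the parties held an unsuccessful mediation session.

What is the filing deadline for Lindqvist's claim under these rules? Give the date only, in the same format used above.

The claim accrued on 17 April 2008 — the later of the 9 November 2005 act and the 17 April 2008 discovery.
Adding the 1 year base period to 17 April 2008 gives a deadline of 17 April 2009, before any tolling.
The period was tolled for 173 days by the defendant's absence from the jurisdiction (7 August 2008 to 27 January 2009), pushing the deadline to 7 October 2009.
Because the automatic bankruptcy stay ran from 18 May 2009 to 19 December 2009, the deadline is extended by 215 days to 10 May 2010.
The written tolling agreement from 21 April 2010 to 1 February 2011 tolled the period for 286 days, extending the deadline to 20 February 2011.
The other events in the timeline have no effect on the limitation period under the stated rules.

20 February 2011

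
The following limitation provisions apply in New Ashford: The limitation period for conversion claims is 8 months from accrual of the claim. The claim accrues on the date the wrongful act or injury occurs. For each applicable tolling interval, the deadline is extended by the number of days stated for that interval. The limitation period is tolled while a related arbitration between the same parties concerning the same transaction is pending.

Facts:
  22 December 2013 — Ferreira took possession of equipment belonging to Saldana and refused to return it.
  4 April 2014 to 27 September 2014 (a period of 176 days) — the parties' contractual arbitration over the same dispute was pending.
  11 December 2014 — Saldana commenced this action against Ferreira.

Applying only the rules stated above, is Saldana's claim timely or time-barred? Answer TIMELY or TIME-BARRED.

The claim accrued on 22 December 2013, the date of the act.
8 months from 22 December 2013 is 22 August 2014.
The period was tolled for 176 days by the pending related arbitration (4 April 2014 to 27 September 2014), pushing the deadline to 14 February 2015.
The 11 December 2014 filing precedes the 14 February 2015 deadline; the claim is timely.

TIMELY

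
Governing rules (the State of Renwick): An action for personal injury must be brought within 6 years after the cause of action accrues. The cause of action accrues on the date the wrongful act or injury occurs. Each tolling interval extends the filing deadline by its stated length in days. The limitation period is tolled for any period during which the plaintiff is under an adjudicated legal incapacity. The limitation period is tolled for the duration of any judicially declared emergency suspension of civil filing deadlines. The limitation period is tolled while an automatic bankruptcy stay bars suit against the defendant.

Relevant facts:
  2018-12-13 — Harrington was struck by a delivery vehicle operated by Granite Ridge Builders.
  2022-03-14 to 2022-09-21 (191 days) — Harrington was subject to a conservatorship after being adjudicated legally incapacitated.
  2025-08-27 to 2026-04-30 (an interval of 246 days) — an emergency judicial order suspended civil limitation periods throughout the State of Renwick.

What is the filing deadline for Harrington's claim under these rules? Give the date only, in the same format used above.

The limitation period began to run on 2018-12-13.
Adding the 6 years base period to 2018-12-13 gives a deadline of 2024-12-13, before any tolling.
Because the plaintiff's legal incapacity ran from 2022-03-14 to 2022-09-21, the deadline is extended by 191 days to 2025-06-22.
By the time the emergency suspension of filing deadlines began on 2025-08-27, the limitation period had already expired on 2025-06-22; that interval cannot revive it.

2025-06-22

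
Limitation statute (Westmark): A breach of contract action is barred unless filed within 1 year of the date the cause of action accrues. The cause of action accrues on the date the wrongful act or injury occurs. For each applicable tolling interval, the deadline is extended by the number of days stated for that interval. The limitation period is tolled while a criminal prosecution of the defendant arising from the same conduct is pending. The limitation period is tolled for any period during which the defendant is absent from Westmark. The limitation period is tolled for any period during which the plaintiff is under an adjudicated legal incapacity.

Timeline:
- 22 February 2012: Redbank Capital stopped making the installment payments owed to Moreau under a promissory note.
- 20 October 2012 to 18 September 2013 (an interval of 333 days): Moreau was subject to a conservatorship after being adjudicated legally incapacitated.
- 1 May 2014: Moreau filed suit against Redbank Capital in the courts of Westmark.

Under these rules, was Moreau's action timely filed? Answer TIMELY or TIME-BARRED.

The cause of action accrued on 22 February 2012, the date of the act.
1 year from 22 February 2012 is 22 February 2013.
The plaintiff's legal incapacity from 20 October 2012 to 18 September 2013 tolled the period for 333 days, extending the deadline to 21 January 2014.
Moreau filed on 1 May 2014, after the 21 January 2014 deadline, so the action is time-barred.

TIME-BARRED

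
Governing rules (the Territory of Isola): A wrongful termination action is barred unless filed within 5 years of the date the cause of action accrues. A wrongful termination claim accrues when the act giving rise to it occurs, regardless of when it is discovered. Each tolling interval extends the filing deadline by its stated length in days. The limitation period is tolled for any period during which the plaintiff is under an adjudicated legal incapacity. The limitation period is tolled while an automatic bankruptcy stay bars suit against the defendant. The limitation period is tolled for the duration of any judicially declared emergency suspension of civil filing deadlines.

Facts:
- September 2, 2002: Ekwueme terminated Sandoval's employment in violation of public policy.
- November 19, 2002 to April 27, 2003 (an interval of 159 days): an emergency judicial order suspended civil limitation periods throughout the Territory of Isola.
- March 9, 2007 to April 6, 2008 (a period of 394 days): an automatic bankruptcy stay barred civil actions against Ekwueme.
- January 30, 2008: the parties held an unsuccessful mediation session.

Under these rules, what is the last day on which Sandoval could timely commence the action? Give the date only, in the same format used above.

March 8, 2009

The claim accrued on September 2, 2002, when the wrongful act occurred.
5 years from September 2, 2002 is September 2, 2007.
The period was tolled for 159 days by the emergency suspension of filing deadlines (November 19, 2002 to April 27, 2003), pushing the deadline to February 8, 2008.
The period was tolled for 394 days by the automatic bankruptcy stay (March 9, 2007 to April 6, 2008), pushing the deadline to March 8, 2009.
Nothing else in the chronology tolls or restarts the period.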